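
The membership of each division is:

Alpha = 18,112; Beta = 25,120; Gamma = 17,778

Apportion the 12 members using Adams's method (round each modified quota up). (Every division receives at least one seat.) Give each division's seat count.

Standard divisor 61010/12 ≈ 5084.167; standard quotas: Alpha 3.562, Beta 4.941, Gamma 3.497.
Rounding up gives 4, 5, 4 = 13 seats, so the divisor must be adjusted.
With modified divisor 5980: modified quotas Alpha 3.029, Beta 4.201, Gamma 2.973.
Rounding up: Alpha 4, Beta 5, Gamma 3 (total 12).

Alpha=4, Beta=5, Gamma=3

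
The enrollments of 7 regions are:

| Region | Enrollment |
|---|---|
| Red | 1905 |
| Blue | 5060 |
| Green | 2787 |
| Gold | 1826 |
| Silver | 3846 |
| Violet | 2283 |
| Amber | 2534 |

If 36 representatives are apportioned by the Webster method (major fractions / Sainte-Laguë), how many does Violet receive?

4

Standard divisor 20241/36 ≈ 562.25; standard quotas: Red 3.388, Blue 9.000, Green 4.957, Gold 3.248, Silver 6.840, Violet 4.060, Amber 4.507.
Rounding to the nearest integer gives Red 3, Blue 9, Green 5, Gold 3, Silver 7, Violet 4, Amber 5 — total 36, matching the house size, so no adjustment is needed.
Violet receives 4.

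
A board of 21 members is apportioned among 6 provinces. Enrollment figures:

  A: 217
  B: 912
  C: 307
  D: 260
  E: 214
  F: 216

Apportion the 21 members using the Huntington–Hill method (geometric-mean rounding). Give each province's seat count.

A 2; B 9; C 3; D 3; E 2; F 2

With divisor 101: modified quotas A 2.149, B 9.030, C 3.040, D 2.574, E 2.119, F 2.139.
Geometric-mean thresholds: A √(2·3)=2.449, B √(9·10)=9.487, C √(3·4)=3.464, D √(2·3)=2.449, E √(2·3)=2.449, F √(2·3)=2.449.
Each quota rounded against its threshold gives A 2, B 9, C 3, D 3, E 2, F 2 (total 21).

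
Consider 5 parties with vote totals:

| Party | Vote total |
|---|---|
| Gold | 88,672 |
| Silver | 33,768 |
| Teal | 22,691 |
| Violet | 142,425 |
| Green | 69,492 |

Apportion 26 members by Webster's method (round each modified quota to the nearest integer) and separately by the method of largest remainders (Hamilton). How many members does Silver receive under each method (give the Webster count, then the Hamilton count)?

Webster: Gold 7, Silver 2, Teal 2, Violet 10, Green 5.
Hamilton: Gold 6, Silver 3, Teal 2, Violet 10, Green 5.
Silver gets 2 under Webster and 3 under Hamilton.

2 and 3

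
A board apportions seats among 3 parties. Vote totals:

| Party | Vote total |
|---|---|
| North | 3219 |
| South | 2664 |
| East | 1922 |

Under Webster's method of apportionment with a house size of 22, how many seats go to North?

9

Standard divisor 7805/22 ≈ 354.773; standard quotas: North 9.073, South 7.509, East 5.418.
Rounding to the nearest integer gives North 9, South 8, East 5 — total 22, matching the house size, so no adjustment is needed.
North receives 9.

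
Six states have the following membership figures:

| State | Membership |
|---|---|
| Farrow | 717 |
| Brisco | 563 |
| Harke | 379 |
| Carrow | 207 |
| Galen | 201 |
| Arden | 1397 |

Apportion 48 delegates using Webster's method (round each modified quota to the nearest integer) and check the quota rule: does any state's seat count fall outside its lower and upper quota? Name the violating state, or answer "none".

Standard quotas: Farrow 9.935, Brisco 7.801, Harke 5.252, Carrow 2.868, Galen 2.785, Arden 19.358.
Webster allocation: Farrow 10, Brisco 8, Harke 5, Carrow 3, Galen 3, Arden 19.
Every allocation lies between the lower and upper quota.

none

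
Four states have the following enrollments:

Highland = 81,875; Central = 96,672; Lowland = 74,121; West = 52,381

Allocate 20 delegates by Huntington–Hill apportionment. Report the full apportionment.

Highland 5, Central 6, Lowland 5, West 4

With divisor 15035: modified quotas Highland 5.446, Central 6.430, Lowland 4.930, West 3.484.
Geometric-mean thresholds: Highland √(5·6)=5.477, Central √(6·7)=6.481, Lowland √(4·5)=4.472, West √(3·4)=3.464.
Each quota rounded against its threshold gives Highland 5, Central 6, Lowland 5, West 4 (total 20).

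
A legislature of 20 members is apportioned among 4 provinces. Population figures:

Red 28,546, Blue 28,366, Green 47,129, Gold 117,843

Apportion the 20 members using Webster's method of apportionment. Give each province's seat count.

Standard divisor 221884/20 ≈ 11094.2; standard quotas: Red 2.573, Blue 2.557, Green 4.248, Gold 10.622.
Rounding to the nearest integer gives 3, 3, 4, 11 = 21 seats, so the divisor must be adjusted.
With modified divisor 11247.8: modified quotas Red 2.538, Blue 2.522, Green 4.190, Gold 10.477.
Rounding to the nearest integer: Red 3, Blue 3, Green 4, Gold 10 (total 20).

Red=3, Blue=3, Green=4, Gold=10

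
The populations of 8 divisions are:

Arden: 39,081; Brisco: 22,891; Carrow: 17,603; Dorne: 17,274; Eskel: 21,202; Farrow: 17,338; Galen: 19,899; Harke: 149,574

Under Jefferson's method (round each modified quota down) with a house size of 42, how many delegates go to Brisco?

3

Standard divisor 304862/42 ≈ 7258.619; standard quotas: Arden 5.384, Brisco 3.154, Carrow 2.425, Dorne 2.380, Eskel 2.921, Farrow 2.389, Galen 2.741, Harke 20.606.
Rounding down gives 5, 3, 2, 2, 2, 2, 2, 20 = 38 seats, so the divisor must be adjusted.
With modified divisor 6570: modified quotas Arden 5.948, Brisco 3.484, Carrow 2.679, Dorne 2.629, Eskel 3.227, Farrow 2.639, Galen 3.029, Harke 22.766.
Rounding down: Arden 5, Brisco 3, Carrow 2, Dorne 2, Eskel 3, Farrow 2, Galen 3, Harke 22 (total 42).
Brisco receives 3.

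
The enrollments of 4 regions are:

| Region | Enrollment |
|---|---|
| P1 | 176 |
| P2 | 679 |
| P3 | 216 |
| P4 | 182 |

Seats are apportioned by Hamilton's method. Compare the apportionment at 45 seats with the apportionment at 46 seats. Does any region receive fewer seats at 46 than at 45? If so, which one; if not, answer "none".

At 45 seats: P1 6, P2 24, P3 8, P4 7.
At 46 seats: P1 6, P2 25, P3 8, P4 7.
No region's allocation decreased.

none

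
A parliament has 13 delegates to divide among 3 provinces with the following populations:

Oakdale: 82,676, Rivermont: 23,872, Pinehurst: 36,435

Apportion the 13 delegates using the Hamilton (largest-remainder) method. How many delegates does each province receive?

Standard divisor: 142983 ÷ 13 ≈ 10998.692.
Standard quotas: Oakdale 7.5169, Rivermont 2.1704, Pinehurst 3.3127.
Lower quotas: Oakdale 7, Rivermont 2, Pinehurst 3 (sum 12, leaving 1 seat).
Remainders in descending order: Oakdale 0.5169, Pinehurst 0.3127, Rivermont 0.1704.
The surplus seat goes to Oakdale.

Oakdale=8; Rivermont=2; Pinehurst=3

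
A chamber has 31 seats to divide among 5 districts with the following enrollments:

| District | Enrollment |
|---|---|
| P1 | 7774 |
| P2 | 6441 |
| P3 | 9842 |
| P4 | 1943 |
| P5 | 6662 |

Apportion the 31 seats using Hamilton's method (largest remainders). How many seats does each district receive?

Total 32662; standard divisor 32662/31 ≈ 1053.613.
Standard quotas: P1 7.3784, P2 6.1133, P3 9.3412, P4 1.8441, P5 6.3230.
Lower quotas: P1 7, P2 6, P3 9, P4 1, P5 6 (sum 29, leaving 2 seats).
Remainders in descending order: P4 0.8441, P1 0.3784, P3 0.3412, P5 0.3230, P2 0.1133.
Largest remainders: P4, P1 receive the extra seats.

P1 8, P2 6, P3 9, P4 2, P5 6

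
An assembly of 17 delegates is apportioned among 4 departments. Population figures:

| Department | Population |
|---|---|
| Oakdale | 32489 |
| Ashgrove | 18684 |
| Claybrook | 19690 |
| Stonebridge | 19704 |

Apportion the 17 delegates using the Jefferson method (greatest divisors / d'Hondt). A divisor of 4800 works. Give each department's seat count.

Oakdale: 6; Ashgrove: 3; Claybrook: 4; Stonebridge: 4

With modified divisor 4800: modified quotas Oakdale 6.769, Ashgrove 3.893, Claybrook 4.102, Stonebridge 4.105.
Rounding down: Oakdale 6, Ashgrove 3, Claybrook 4, Stonebridge 4 (total 17).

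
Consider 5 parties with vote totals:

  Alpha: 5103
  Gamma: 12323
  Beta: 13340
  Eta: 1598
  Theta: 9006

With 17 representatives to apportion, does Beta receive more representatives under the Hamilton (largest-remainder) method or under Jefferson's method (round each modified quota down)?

Hamilton: Alpha 2, Gamma 5, Beta 5, Eta 1, Theta 4.
Jefferson: Alpha 2, Gamma 5, Beta 6, Eta 0, Theta 4.
Beta gets 5 under Hamilton and 6 under Jefferson.

Jefferson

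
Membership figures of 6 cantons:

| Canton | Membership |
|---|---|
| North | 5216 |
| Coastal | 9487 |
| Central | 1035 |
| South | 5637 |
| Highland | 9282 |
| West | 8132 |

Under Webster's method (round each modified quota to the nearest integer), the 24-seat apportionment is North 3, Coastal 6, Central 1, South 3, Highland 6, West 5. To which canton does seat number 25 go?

South

Priority for the next seat is population ÷ (current seats + 0.5).
Priorities: North 1490.286, Coastal 1459.538, Central 690.000, South 1610.571, Highland 1428.000, West 1478.545.
Highest priority: South.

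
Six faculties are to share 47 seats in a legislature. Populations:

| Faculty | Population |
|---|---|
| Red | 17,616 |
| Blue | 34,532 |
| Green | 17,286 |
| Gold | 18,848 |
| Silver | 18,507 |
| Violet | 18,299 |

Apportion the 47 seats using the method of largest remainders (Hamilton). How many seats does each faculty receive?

The standard divisor is 125088/47 ≈ 2661.447.
Standard quotas: Red 6.6190, Blue 12.9749, Green 6.4950, Gold 7.0819, Silver 6.9537, Violet 6.8756.
Lower quotas: Red 6, Blue 12, Green 6, Gold 7, Silver 6, Violet 6 (sum 43, leaving 4 seats).
Remainders in descending order: Blue 0.9749, Silver 0.9537, Violet 0.8756, Red 0.6190, Green 0.4950, Gold 0.0819.
Largest remainders: Blue, Silver, Violet, Red receive the extra seats.

Red 7, Blue 13, Green 6, Gold 7, Silver 7, Violet 7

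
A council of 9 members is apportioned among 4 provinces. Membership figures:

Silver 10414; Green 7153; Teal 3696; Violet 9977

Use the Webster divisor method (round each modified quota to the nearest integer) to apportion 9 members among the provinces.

Standard divisor 31240/9 ≈ 3471.111; standard quotas: Silver 3.000, Green 2.061, Teal 1.065, Violet 2.874.
Rounding to the nearest integer gives Silver 3, Green 2, Teal 1, Violet 3 — total 9, matching the house size, so no adjustment is needed.

Silver 3, Green 2, Teal 1, Violet 3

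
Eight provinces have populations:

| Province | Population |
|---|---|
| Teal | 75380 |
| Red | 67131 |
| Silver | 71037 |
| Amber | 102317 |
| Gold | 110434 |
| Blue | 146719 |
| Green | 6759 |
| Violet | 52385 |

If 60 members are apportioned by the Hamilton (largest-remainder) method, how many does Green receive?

The standard divisor is 632162/60 ≈ 10536.033.
Standard quotas: Teal 7.1545, Red 6.3716, Silver 6.7423, Amber 9.7111, Gold 10.4816, Blue 13.9254, Green 0.6415, Violet 4.9720.
Lower quotas: Teal 7, Red 6, Silver 6, Amber 9, Gold 10, Blue 13, Green 0, Violet 4 (sum 55, leaving 5 seats).
Remainders in descending order: Violet 0.9720, Blue 0.9254, Silver 0.7423, Amber 0.7111, Green 0.6415, Gold 0.4816, Red 0.3716, Teal 0.1545.
The surplus seats go to Violet, Blue, Silver, Amber, Green.
Green receives 1.

1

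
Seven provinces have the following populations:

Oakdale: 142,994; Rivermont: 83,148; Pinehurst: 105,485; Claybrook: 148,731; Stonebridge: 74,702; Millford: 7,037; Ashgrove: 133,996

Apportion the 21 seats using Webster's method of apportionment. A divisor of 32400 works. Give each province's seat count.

Oakdale 4; Rivermont 3; Pinehurst 3; Claybrook 5; Stonebridge 2; Millford 0; Ashgrove 4

With modified divisor 32400: modified quotas Oakdale 4.413, Rivermont 2.566, Pinehurst 3.256, Claybrook 4.590, Stonebridge 2.306, Millford 0.217, Ashgrove 4.136.
Rounding to the nearest integer: Oakdale 4, Rivermont 3, Pinehurst 3, Claybrook 5, Stonebridge 2, Millford 0, Ashgrove 4 (total 21).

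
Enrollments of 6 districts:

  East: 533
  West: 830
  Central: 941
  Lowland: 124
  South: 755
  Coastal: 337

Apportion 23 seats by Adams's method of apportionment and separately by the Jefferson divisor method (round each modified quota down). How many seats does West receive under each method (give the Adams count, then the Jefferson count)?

5 and 6

Adams: East 4, West 5, Central 6, Lowland 1, South 5, Coastal 2.
Jefferson: East 3, West 6, Central 7, Lowland 0, South 5, Coastal 2.
West gets 5 under Adams and 6 under Jefferson.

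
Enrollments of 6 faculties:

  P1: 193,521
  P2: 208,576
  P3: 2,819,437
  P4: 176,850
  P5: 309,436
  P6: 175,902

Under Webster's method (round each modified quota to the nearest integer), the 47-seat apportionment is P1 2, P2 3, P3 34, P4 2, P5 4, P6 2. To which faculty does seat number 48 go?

P3

Priority for the next seat is population ÷ (current seats + 0.5).
Priorities: P1 77408.400, P2 59593.143, P3 81722.812, P4 70740.000, P5 68763.556, P6 70360.800.
Highest priority: P3.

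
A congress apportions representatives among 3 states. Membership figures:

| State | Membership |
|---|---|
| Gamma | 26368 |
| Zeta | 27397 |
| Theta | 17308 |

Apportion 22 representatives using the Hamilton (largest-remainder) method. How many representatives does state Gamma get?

Total 71073; standard divisor 71073/22 ≈ 3230.591.
Standard quotas: Gamma 8.1620, Zeta 8.4805, Theta 5.3575.
Lower quotas: Gamma 8, Zeta 8, Theta 5 (sum 21, leaving 1 seat).
Remainders in descending order: Zeta 0.4805, Theta 0.3575, Gamma 0.1620.
Largest remainder: Zeta receives the extra seat.
Gamma receives 8.

8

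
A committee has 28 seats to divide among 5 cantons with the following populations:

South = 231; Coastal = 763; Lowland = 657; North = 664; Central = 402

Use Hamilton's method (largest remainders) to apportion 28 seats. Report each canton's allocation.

South 2, Coastal 8, Lowland 7, North 7, Central 4

Standard divisor: 2717 ÷ 28 ≈ 97.036.
Standard quotas: South 2.381, Coastal 7.863, Lowland 6.771, North 6.843, Central 4.143.
Lower quotas: South 2, Coastal 7, Lowland 6, North 6, Central 4 (sum 25, leaving 3 seats).
Remainders in descending order: Coastal 0.863, North 0.843, Lowland 0.771, South 0.381, Central 0.143.
Largest remainders: Coastal, North, Lowland receive the extra seats.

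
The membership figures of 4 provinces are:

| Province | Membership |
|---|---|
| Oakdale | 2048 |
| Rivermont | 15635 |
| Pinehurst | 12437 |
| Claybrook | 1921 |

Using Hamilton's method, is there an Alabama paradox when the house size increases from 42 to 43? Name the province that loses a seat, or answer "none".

At 42 seats: Oakdale 3, Rivermont 20, Pinehurst 16, Claybrook 3.
At 43 seats: Oakdale 3, Rivermont 21, Pinehurst 17, Claybrook 2.
Claybrook drops from 3 to 2.

Claybrook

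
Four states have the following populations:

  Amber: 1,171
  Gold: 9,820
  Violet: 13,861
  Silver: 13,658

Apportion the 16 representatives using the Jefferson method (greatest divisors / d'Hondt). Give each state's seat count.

Standard divisor 38510/16 ≈ 2406.875; standard quotas: Amber 0.487, Gold 4.080, Violet 5.759, Silver 5.675.
Rounding down gives 0, 4, 5, 5 = 14 seats, so the divisor must be adjusted.
With modified divisor 2100: modified quotas Amber 0.558, Gold 4.676, Violet 6.600, Silver 6.504.
Rounding down: Amber 0, Gold 4, Violet 6, Silver 6 (total 16).

Amber=0, Gold=4, Violet=6, Silver=6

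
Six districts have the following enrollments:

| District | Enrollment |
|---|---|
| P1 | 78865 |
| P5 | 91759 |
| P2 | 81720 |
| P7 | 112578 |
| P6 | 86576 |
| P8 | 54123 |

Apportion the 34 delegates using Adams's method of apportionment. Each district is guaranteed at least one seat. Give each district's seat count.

Standard divisor 505621/34 ≈ 14871.206; standard quotas: P1 5.303, P5 6.170, P2 5.495, P7 7.570, P6 5.822, P8 3.639.
Rounding up gives 6, 7, 6, 8, 6, 4 = 37 seats, so the divisor must be adjusted.
With modified divisor 16200: modified quotas P1 4.868, P5 5.664, P2 5.044, P7 6.949, P6 5.344, P8 3.341.
Rounding up: P1 5, P5 6, P2 6, P7 7, P6 6, P8 4 (total 34).

P1: 5, P5: 6, P2: 6, P7: 7, P6: 6, P8: 4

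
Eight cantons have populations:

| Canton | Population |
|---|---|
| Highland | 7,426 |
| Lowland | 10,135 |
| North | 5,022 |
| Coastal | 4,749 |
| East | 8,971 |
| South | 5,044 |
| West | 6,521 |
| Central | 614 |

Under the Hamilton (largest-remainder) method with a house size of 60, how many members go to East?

11

Total 48482; standard divisor 48482/60 ≈ 808.033.
Standard quotas: Highland 9.1902, Lowland 12.5428, North 6.2151, Coastal 5.8772, East 11.1023, South 6.2423, West 8.0702, Central 0.7599.
Lower quotas: Highland 9, Lowland 12, North 6, Coastal 5, East 11, South 6, West 8, Central 0 (sum 57, leaving 3 seats).
Remainders in descending order: Coastal 0.8772, Central 0.7599, Lowland 0.5428, South 0.2423, North 0.2151, Highland 0.1902, East 0.1023, West 0.0702.
Largest remainders: Coastal, Central, Lowland receive the extra seats.
East receives 11.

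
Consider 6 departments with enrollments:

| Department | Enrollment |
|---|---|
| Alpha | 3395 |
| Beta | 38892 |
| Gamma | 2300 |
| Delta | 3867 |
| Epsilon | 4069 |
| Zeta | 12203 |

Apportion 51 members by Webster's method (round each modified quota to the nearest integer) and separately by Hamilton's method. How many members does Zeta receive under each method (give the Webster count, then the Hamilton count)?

10 and 9

Webster: Alpha 3, Beta 30, Gamma 2, Delta 3, Epsilon 3, Zeta 10.
Hamilton: Alpha 3, Beta 31, Gamma 2, Delta 3, Epsilon 3, Zeta 9.
Zeta gets 10 under Webster and 9 under Hamilton.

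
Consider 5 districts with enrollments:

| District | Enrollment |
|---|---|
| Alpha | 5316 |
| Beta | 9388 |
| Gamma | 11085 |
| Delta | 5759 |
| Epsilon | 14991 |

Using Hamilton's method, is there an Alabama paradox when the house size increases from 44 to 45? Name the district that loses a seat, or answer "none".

At 44 seats: Alpha 5, Beta 9, Gamma 11, Delta 5, Epsilon 14.
At 45 seats: Alpha 5, Beta 9, Gamma 11, Delta 6, Epsilon 14.
No district's allocation decreased.

none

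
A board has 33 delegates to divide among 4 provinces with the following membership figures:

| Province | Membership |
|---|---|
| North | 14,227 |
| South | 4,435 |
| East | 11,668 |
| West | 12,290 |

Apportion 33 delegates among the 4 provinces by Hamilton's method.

Total 42620; standard divisor 42620/33 ≈ 1291.515.
Standard quotas: North 11.0157, South 3.4340, East 9.0344, West 9.5160.
Lower quotas: North 11, South 3, East 9, West 9 (sum 32, leaving 1 seat).
Remainders in descending order: West 0.5160, South 0.4340, East 0.0344, North 0.0157.
Largest remainder: West receives the extra seat.

North=11, South=3, East=9, West=10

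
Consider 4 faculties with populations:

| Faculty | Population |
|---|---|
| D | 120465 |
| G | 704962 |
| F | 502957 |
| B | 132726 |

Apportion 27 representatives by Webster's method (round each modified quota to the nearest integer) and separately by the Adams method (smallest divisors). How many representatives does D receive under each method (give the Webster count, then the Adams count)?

2 and 3

Webster: D 2, G 13, F 9, B 3.
Adams: D 3, G 12, F 9, B 3.
D gets 2 under Webster and 3 under Adams.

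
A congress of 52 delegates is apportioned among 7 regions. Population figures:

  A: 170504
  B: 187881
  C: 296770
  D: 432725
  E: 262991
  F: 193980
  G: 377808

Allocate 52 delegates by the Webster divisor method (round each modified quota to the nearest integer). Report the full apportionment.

A 5, B 5, C 8, D 12, E 7, F 5, G 10

Standard divisor 1922659/52 ≈ 36974.212; standard quotas: A 4.611, B 5.081, C 8.026, D 11.703, E 7.113, F 5.246, G 10.218.
Rounding to the nearest integer gives A 5, B 5, C 8, D 12, E 7, F 5, G 10 — total 52, matching the house size, so no adjustment is needed.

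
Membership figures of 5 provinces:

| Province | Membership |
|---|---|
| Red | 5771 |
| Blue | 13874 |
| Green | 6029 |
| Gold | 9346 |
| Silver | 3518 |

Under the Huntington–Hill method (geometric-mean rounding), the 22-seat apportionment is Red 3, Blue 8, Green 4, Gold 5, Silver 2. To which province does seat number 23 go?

Priority for the next seat is population ÷ (√(s·(s+1))).
Priorities: Red 1665.944, Blue 1635.067, Green 1348.125, Gold 1706.338, Silver 1436.217.
Highest priority: Gold.

Gold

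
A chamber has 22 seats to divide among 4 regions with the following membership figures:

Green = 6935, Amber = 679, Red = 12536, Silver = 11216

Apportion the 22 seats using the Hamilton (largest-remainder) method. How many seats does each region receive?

Green=5; Amber=0; Red=9; Silver=8

The standard divisor is 31366/22 ≈ 1425.727.
Standard quotas: Green 4.8642, Amber 0.4762, Red 8.7927, Silver 7.8669.
Lower quotas: Green 4, Amber 0, Red 8, Silver 7 (sum 19, leaving 3 seats).
Remainders in descending order: Silver 0.8669, Green 0.8642, Red 0.7927, Amber 0.4762.
The surplus seats go to Silver, Green, Red.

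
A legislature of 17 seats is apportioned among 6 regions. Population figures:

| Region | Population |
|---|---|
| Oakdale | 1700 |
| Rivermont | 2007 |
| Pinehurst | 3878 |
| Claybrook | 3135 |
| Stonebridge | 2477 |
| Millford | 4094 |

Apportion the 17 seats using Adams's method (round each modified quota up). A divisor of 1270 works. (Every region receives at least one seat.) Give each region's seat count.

Oakdale 2, Rivermont 2, Pinehurst 4, Claybrook 3, Stonebridge 2, Millford 4

With modified divisor 1270: modified quotas Oakdale 1.339, Rivermont 1.580, Pinehurst 3.054, Claybrook 2.469, Stonebridge 1.950, Millford 3.224.
Rounding up: Oakdale 2, Rivermont 2, Pinehurst 4, Claybrook 3, Stonebridge 2, Millford 4 (total 17).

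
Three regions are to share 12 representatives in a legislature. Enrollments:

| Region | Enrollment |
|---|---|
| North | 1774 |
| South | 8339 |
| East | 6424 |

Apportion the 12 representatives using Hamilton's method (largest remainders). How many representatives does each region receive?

North=1, South=6, East=5

Total 16537; standard divisor 16537/12 ≈ 1378.083.
Standard quotas: North 1.2873, South 6.0512, East 4.6615.
Lower quotas: North 1, South 6, East 4 (sum 11, leaving 1 seat).
Remainders in descending order: East 0.6615, North 0.2873, South 0.0512.
Largest remainder: East receives the extra seat.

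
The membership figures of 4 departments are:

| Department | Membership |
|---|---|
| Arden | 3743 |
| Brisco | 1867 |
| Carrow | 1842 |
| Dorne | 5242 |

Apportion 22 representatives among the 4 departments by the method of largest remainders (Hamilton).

Standard divisor: 12694 ÷ 22 = 577.
Standard quotas: Arden 6.4870, Brisco 3.2357, Carrow 3.1924, Dorne 9.0849.
Lower quotas: Arden 6, Brisco 3, Carrow 3, Dorne 9 (sum 21, leaving 1 seat).
Remainders in descending order: Arden 0.4870, Brisco 0.2357, Carrow 0.1924, Dorne 0.0849.
Largest remainder: Arden receives the extra seat.

Arden 7; Brisco 3; Carrow 3; Dorne 9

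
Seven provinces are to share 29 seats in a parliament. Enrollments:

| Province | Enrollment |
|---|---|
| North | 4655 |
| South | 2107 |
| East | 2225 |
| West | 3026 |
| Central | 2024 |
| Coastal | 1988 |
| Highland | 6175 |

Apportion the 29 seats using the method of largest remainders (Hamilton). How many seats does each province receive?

North: 6, South: 3, East: 3, West: 4, Central: 3, Coastal: 2, Highland: 8

Total 22200; standard divisor 22200/29 ≈ 765.517.
Standard quotas: North 6.0809, South 2.7524, East 2.9065, West 3.9529, Central 2.6440, Coastal 2.5969, Highland 8.0664.
Lower quotas: North 6, South 2, East 2, West 3, Central 2, Coastal 2, Highland 8 (sum 25, leaving 4 seats).
Remainders in descending order: West 0.9529, East 0.9065, South 0.7524, Central 0.6440, Coastal 0.5969, North 0.0809, Highland 0.0664.
The surplus seats go to West, East, South, Central.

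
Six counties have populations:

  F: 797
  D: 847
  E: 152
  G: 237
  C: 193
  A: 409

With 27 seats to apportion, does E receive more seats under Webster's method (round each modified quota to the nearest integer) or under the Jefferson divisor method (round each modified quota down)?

Webster

Webster: F 8, D 9, E 2, G 2, C 2, A 4.
Jefferson: F 9, D 9, E 1, G 2, C 2, A 4.
E gets 2 under Webster and 1 under Jefferson.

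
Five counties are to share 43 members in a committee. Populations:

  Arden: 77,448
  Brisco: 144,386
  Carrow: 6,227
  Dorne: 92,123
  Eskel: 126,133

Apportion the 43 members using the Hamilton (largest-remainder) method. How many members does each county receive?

The standard divisor is 446317/43 ≈ 10379.465.
Standard quotas: Arden 7.4617, Brisco 13.9107, Carrow 0.5999, Dorne 8.8755, Eskel 12.1522.
Lower quotas: Arden 7, Brisco 13, Carrow 0, Dorne 8, Eskel 12 (sum 40, leaving 3 seats).
Remainders in descending order: Brisco 0.9107, Dorne 0.8755, Carrow 0.5999, Arden 0.4617, Eskel 0.1522.
The surplus seats go to Brisco, Dorne, Carrow.

Arden: 7; Brisco: 14; Carrow: 1; Dorne: 9; Eskel: 12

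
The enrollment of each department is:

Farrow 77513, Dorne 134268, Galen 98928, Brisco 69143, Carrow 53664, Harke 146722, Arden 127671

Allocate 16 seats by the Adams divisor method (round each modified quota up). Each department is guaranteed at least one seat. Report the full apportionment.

Standard divisor 707909/16 ≈ 44244.312; standard quotas: Farrow 1.752, Dorne 3.035, Galen 2.236, Brisco 1.563, Carrow 1.213, Harke 3.316, Arden 2.886.
Rounding up gives 2, 4, 3, 2, 2, 4, 3 = 20 seats, so the divisor must be adjusted.
With modified divisor 58700: modified quotas Farrow 1.320, Dorne 2.287, Galen 1.685, Brisco 1.178, Carrow 0.914, Harke 2.500, Arden 2.175.
Rounding up: Farrow 2, Dorne 3, Galen 2, Brisco 2, Carrow 1, Harke 3, Arden 3 (total 16).

Farrow 2; Dorne 3; Galen 2; Brisco 2; Carrow 1; Harke 3; Arden 3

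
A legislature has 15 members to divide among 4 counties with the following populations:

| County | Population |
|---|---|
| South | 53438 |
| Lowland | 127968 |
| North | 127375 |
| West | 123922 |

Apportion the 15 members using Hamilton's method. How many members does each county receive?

Total 432703; standard divisor 432703/15 ≈ 28846.867.
Standard quotas: South 1.8525, Lowland 4.4361, North 4.4156, West 4.2959.
Lower quotas: South 1, Lowland 4, North 4, West 4 (sum 13, leaving 2 seats).
Remainders in descending order: South 0.8525, Lowland 0.4361, North 0.4156, West 0.2959.
The surplus seats go to South, Lowland.

South=2; Lowland=5; North=4; West=4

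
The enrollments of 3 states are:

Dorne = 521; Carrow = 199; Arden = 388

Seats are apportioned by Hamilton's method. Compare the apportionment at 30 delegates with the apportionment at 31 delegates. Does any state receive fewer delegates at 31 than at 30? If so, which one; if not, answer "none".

At 30 seats: Dorne 14, Carrow 5, Arden 11.
At 31 seats: Dorne 15, Carrow 5, Arden 11.
No state's allocation decreased.

none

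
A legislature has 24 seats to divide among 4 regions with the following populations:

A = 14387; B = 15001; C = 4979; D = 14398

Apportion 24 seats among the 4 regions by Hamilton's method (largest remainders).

A 7, B 7, C 3, D 7

Total 48765; standard divisor 48765/24 ≈ 2031.875.
Standard quotas: A 7.0807, B 7.3828, C 2.4504, D 7.0861.
Lower quotas: A 7, B 7, C 2, D 7 (sum 23, leaving 1 seat).
Remainders in descending order: C 0.4504, B 0.3828, D 0.0861, A 0.0807.
The surplus seat goes to C.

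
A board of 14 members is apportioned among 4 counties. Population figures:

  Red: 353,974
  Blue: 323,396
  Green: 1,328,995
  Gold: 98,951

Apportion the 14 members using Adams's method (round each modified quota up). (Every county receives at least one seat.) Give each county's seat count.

Red 3; Blue 2; Green 8; Gold 1

Standard divisor 2105316/14 ≈ 150379.714; standard quotas: Red 2.354, Blue 2.151, Green 8.838, Gold 0.658.
Rounding up gives 3, 3, 9, 1 = 16 seats, so the divisor must be adjusted.
With modified divisor 171600: modified quotas Red 2.063, Blue 1.885, Green 7.745, Gold 0.577.
Rounding up: Red 3, Blue 2, Green 8, Gold 1 (total 14).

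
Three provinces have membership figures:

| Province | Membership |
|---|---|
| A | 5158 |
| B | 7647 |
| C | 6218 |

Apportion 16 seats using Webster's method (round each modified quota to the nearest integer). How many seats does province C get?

5

Standard divisor 19023/16 ≈ 1188.938; standard quotas: A 4.338, B 6.432, C 5.230.
Rounding to the nearest integer gives 4, 6, 5 = 15 seats, so the divisor must be adjusted.
With modified divisor 1160: modified quotas A 4.447, B 6.592, C 5.360.
Rounding to the nearest integer: A 4, B 7, C 5 (total 16).
C receives 5.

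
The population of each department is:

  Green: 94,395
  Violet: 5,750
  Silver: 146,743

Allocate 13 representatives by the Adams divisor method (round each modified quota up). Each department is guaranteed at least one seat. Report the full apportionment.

Green 5, Violet 1, Silver 7

Standard divisor 246888/13 ≈ 18991.385; standard quotas: Green 4.970, Violet 0.303, Silver 7.727.
Rounding up gives 5, 1, 8 = 14 seats, so the divisor must be adjusted.
With modified divisor 22300: modified quotas Green 4.233, Violet 0.258, Silver 6.580.
Rounding up: Green 5, Violet 1, Silver 7 (total 13).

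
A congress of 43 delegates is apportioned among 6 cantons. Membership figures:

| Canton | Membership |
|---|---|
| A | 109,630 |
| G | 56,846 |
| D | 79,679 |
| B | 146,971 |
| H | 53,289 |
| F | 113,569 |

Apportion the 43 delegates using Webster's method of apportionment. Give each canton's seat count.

Standard divisor 559984/43 ≈ 13022.884; standard quotas: A 8.418, G 4.365, D 6.118, B 11.286, H 4.092, F 8.721.
Rounding to the nearest integer gives 8, 4, 6, 11, 4, 9 = 42 seats, so the divisor must be adjusted.
With modified divisor 12840: modified quotas A 8.538, G 4.427, D 6.206, B 11.446, H 4.150, F 8.845.
Rounding to the nearest integer: A 9, G 4, D 6, B 11, H 4, F 9 (total 43).

A: 9, G: 4, D: 6, B: 11, H: 4, F: 9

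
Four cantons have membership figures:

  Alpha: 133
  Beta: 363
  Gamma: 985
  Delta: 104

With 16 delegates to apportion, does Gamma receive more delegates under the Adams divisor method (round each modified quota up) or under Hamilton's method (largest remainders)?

Hamilton

Adams: Alpha 2, Beta 4, Gamma 9, Delta 1.
Hamilton: Alpha 1, Beta 4, Gamma 10, Delta 1.
Gamma gets 9 under Adams and 10 under Hamilton.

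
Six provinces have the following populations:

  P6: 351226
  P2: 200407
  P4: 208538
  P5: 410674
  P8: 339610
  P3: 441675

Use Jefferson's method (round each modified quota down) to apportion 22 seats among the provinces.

Standard divisor 1952130/22 ≈ 88733.182; standard quotas: P6 3.958, P2 2.259, P4 2.350, P5 4.628, P8 3.827, P3 4.978.
Rounding down gives 3, 2, 2, 4, 3, 4 = 18 seats, so the divisor must be adjusted.
With modified divisor 77900: modified quotas P6 4.509, P2 2.573, P4 2.677, P5 5.272, P8 4.360, P3 5.670.
Rounding down: P6 4, P2 2, P4 2, P5 5, P8 4, P3 5 (total 22).

P6=4, P2=2, P4=2, P5=5, P8=4, P3=5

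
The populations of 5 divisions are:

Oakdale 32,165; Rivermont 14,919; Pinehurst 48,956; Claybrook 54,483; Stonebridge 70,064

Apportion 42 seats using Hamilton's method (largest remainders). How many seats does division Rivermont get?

3

The standard divisor is 220587/42 ≈ 5252.071.
Standard quotas: Oakdale 6.1243, Rivermont 2.8406, Pinehurst 9.3213, Claybrook 10.3736, Stonebridge 13.3403.
Lower quotas: Oakdale 6, Rivermont 2, Pinehurst 9, Claybrook 10, Stonebridge 13 (sum 40, leaving 2 seats).
Remainders in descending order: Rivermont 0.8406, Claybrook 0.3736, Stonebridge 0.3403, Pinehurst 0.3213, Oakdale 0.1243.
The surplus seats go to Rivermont, Claybrook.
Rivermont receives 3.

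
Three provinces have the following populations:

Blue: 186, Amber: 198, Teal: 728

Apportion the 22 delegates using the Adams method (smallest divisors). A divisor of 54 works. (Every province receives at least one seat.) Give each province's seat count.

With modified divisor 54: modified quotas Blue 3.444, Amber 3.667, Teal 13.481.
Rounding up: Blue 4, Amber 4, Teal 14 (total 22).

Blue: 4, Amber: 4, Teal: 14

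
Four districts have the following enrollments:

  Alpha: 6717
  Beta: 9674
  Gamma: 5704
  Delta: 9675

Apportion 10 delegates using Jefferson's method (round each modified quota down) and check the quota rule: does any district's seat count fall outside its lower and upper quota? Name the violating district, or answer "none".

none

Standard quotas: Alpha 2.114, Beta 3.045, Gamma 1.795, Delta 3.045.
Jefferson allocation: Alpha 2, Beta 3, Gamma 2, Delta 3.
Every allocation lies between the lower and upper quota.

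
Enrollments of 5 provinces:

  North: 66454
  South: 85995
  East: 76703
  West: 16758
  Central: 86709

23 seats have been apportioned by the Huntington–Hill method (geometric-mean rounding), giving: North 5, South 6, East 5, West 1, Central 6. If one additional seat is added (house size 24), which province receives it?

Priority for the next seat is population ÷ (√(s·(s+1))).
Priorities: North 12132.785, South 13269.317, East 14003.988, West 11849.695, Central 13379.489.
Highest priority: East.

East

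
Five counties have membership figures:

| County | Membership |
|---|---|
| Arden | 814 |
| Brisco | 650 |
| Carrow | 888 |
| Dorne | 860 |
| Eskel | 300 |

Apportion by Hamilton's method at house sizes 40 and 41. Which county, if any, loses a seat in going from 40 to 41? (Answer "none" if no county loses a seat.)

At 40 seats: Arden 9, Brisco 7, Carrow 10, Dorne 10, Eskel 4.
At 41 seats: Arden 10, Brisco 8, Carrow 10, Dorne 10, Eskel 3.
Eskel drops from 4 to 3.

Eskel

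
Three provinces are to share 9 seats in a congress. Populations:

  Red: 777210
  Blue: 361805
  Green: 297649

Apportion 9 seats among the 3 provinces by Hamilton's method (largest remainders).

Red: 5, Blue: 2, Green: 2

Standard divisor: 1436664 ÷ 9 ≈ 159629.333.
Standard quotas: Red 4.8688, Blue 2.2665, Green 1.8646.
Lower quotas: Red 4, Blue 2, Green 1 (sum 7, leaving 2 seats).
Remainders in descending order: Red 0.8688, Green 0.8646, Blue 0.2665.
Largest remainders: Red, Green receive the extra seats.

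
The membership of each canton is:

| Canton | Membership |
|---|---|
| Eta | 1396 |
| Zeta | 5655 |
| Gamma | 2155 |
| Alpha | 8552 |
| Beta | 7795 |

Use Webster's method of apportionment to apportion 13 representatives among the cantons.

Standard divisor 25553/13 ≈ 1965.615; standard quotas: Eta 0.710, Zeta 2.877, Gamma 1.096, Alpha 4.351, Beta 3.966.
Rounding to the nearest integer gives Eta 1, Zeta 3, Gamma 1, Alpha 4, Beta 4 — total 13, matching the house size, so no adjustment is needed.

Eta: 1, Zeta: 3, Gamma: 1, Alpha: 4, Beta: 4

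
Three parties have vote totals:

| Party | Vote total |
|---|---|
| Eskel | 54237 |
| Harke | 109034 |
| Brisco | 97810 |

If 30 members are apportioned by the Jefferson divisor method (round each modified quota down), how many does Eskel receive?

6

Standard divisor 261081/30 ≈ 8702.7; standard quotas: Eskel 6.232, Harke 12.529, Brisco 11.239.
Rounding down gives 6, 12, 11 = 29 seats, so the divisor must be adjusted.
With modified divisor 8300: modified quotas Eskel 6.535, Harke 13.137, Brisco 11.784.
Rounding down: Eskel 6, Harke 13, Brisco 11 (total 30).
Eskel receives 6.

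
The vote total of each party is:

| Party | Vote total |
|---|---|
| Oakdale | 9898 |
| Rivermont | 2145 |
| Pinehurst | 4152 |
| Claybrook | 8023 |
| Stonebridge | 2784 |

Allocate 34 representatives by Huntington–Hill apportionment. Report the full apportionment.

With divisor 798: modified quotas Oakdale 12.404, Rivermont 2.688, Pinehurst 5.203, Claybrook 10.054, Stonebridge 3.489.
Geometric-mean thresholds: Oakdale √(12·13)=12.490, Rivermont √(2·3)=2.449, Pinehurst √(5·6)=5.477, Claybrook √(10·11)=10.488, Stonebridge √(3·4)=3.464.
Each quota rounded against its threshold gives Oakdale 12, Rivermont 3, Pinehurst 5, Claybrook 10, Stonebridge 4 (total 34).

Oakdale=12; Rivermont=3; Pinehurst=5; Claybrook=10; Stonebridge=4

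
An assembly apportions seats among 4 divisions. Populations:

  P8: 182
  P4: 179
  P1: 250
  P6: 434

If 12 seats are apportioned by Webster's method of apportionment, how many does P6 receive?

Standard divisor 1045/12 ≈ 87.083; standard quotas: P8 2.090, P4 2.056, P1 2.871, P6 4.984.
Rounding to the nearest integer gives P8 2, P4 2, P1 3, P6 5 — total 12, matching the house size, so no adjustment is needed.
P6 receives 5.

5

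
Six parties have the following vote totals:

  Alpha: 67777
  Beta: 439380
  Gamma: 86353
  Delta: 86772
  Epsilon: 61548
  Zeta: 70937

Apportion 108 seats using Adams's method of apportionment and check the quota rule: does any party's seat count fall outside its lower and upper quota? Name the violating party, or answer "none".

Beta

Standard quotas: Alpha 9.006, Beta 58.385, Gamma 11.475, Delta 11.530, Epsilon 8.178, Zeta 9.426.
Adams allocation: Alpha 9, Beta 57, Gamma 12, Delta 12, Epsilon 8, Zeta 10.
Beta has quota 58.385 (lower 58, upper 59) but receives 57 — outside the quota interval.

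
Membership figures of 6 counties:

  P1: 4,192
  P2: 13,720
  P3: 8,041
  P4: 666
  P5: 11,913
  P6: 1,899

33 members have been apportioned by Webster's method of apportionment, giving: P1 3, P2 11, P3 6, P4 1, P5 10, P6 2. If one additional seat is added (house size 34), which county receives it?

Priority for the next seat is population ÷ (current seats + 0.5).
Priorities: P1 1197.714, P2 1193.043, P3 1237.077, P4 444.000, P5 1134.571, P6 759.600.
Highest priority: P3.

P3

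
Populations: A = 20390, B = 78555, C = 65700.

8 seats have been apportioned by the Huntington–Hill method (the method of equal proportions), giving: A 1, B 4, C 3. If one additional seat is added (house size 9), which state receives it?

Priority for the next seat is population ÷ (√(s·(s+1))).
Priorities: A 14417.907, B 17565.432, C 18965.956.
Highest priority: C.

C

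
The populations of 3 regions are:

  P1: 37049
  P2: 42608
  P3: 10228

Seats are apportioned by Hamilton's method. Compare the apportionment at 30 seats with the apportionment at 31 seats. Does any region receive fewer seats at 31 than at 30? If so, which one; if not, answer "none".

P3

At 30 seats: P1 12, P2 14, P3 4.
At 31 seats: P1 13, P2 15, P3 3.
P3 drops from 4 to 3.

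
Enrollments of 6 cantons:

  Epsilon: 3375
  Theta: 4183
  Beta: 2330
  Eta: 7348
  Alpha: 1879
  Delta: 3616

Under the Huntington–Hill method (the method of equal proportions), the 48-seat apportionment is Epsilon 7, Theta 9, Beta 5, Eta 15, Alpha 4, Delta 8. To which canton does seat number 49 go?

Eta

Priority for the next seat is population ÷ (√(s·(s+1))).
Priorities: Epsilon 451.003, Theta 440.927, Beta 425.398, Eta 474.311, Alpha 420.157, Delta 426.150.
Highest priority: Eta.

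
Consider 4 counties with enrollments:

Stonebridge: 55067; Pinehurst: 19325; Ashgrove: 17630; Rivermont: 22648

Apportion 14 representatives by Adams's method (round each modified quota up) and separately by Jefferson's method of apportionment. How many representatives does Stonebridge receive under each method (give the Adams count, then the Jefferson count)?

Adams: Stonebridge 6, Pinehurst 3, Ashgrove 2, Rivermont 3.
Jefferson: Stonebridge 7, Pinehurst 2, Ashgrove 2, Rivermont 3.
Stonebridge gets 6 under Adams and 7 under Jefferson.

6 and 7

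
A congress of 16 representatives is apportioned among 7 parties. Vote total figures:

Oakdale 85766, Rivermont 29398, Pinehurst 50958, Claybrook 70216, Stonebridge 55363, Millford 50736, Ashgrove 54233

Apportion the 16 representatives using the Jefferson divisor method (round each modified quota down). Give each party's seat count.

Oakdale=4, Rivermont=1, Pinehurst=2, Claybrook=3, Stonebridge=2, Millford=2, Ashgrove=2

Standard divisor 396670/16 ≈ 24791.875; standard quotas: Oakdale 3.459, Rivermont 1.186, Pinehurst 2.055, Claybrook 2.832, Stonebridge 2.233, Millford 2.046, Ashgrove 2.188.
Rounding down gives 3, 1, 2, 2, 2, 2, 2 = 14 seats, so the divisor must be adjusted.
With modified divisor 19900: modified quotas Oakdale 4.310, Rivermont 1.477, Pinehurst 2.561, Claybrook 3.528, Stonebridge 2.782, Millford 2.550, Ashgrove 2.725.
Rounding down: Oakdale 4, Rivermont 1, Pinehurst 2, Claybrook 3, Stonebridge 2, Millford 2, Ashgrove 2 (total 16).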